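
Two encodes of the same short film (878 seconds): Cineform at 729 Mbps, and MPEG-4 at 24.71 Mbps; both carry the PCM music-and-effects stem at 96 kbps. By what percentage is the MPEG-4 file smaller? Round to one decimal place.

96.6%

Audio: 96 kbps = 0.096 Mbps.
Cineform: 729.096 Mbps × 878 s = 640146.3 Mb = 80.018 GB.
MPEG-4: 24.806 Mbps × 878 s = 21779.7 Mb = 2.722 GB.
Reduction: (1 − 2.722/80.018) × 100 = 96.60%.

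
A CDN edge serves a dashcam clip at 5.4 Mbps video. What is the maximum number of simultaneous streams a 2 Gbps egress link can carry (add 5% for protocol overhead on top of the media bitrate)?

On the wire with 5% overhead: 5.670 Mbps.
2 Gbps = 2,000 Mbps; 2,000 / 5.670 = 352.73 → 352 viewers.

352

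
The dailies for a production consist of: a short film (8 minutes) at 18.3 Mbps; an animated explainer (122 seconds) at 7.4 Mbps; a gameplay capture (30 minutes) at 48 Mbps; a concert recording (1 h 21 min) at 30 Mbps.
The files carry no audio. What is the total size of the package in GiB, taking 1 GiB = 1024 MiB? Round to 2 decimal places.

28.16 GiB

short film: 18.300 Mbps × 480 s = 8784.0 Mb
animated explainer: 7.400 Mbps × 122 s = 902.8 Mb
gameplay capture: 48.000 Mbps × 1800 s = 86400.0 Mb
concert recording: 30.000 Mbps × 4860 s = 145800.0 Mb
Total: 241886.8 Mb = 30235.8 MB.
= 28.16 GiB.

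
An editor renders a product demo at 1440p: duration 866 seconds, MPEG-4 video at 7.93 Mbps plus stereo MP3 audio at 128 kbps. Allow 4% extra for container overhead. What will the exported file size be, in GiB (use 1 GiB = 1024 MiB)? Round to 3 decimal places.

0.845 GiB

Audio: 128 kbps = 0.128 Mbps.
Total bitrate: 7.93 + 0.128 = 8.058 Mbps.
Stream data: 8.058 Mbps × 866 s = 6978.2 Mb.
With 4% container overhead: ×1.04.
7,257 Mb = 907,169,640 bytes ÷ 1,073,741,824 = 0.8449 GiB.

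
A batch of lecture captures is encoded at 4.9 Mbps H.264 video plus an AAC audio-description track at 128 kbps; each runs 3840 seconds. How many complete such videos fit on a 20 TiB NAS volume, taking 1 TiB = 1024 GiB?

Audio: 128 kbps = 0.128 Mbps.
Total bitrate: 5.028 Mbps.
Per item: 5.028 Mbps × 3840 s = 19,308 Mb = 2,413 MB.
Capacity: 20 TiB = 175,921,860 Mb; 9111.57 items → 9111 complete.

9111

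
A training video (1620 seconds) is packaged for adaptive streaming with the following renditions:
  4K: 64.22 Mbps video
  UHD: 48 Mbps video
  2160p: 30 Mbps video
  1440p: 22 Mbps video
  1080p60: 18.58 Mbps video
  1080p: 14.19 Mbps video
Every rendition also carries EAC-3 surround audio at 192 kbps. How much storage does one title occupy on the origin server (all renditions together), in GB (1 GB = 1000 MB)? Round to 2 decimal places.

40.12 GB

Audio: 192 kbps = 0.192 Mbps.
Sum of rendition bitrates: (64.22+0.192) + (48+0.192) + (30+0.192) + (22+0.192) + (18.58+0.192) + (14.19+0.192) = 198.142 Mbps.
× 1620 s = 320,990 Mb = 40,124 MB = 40.12 GB.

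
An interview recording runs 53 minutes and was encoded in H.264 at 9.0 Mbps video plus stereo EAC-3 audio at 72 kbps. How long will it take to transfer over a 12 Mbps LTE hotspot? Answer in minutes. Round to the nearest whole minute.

40 minutes

53 min = 3180 s
Audio: 72 kbps = 0.072 Mbps.
Total bitrate: 9.072 Mbps.
File: 9.072 Mbps × 3180 s = 28849.0 Mb.
At 12 Mbps: 28849.0 / 12 = 2404.1 s ≈ 40.1 minutes.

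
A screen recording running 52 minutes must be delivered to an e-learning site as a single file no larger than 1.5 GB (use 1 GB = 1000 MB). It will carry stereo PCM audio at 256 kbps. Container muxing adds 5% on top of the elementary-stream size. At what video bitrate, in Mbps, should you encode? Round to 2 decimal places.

Budget: 1.5 GB = 12000.0 Mb.
Stream payload after overhead: 12000.0 / 1.05 = 11428.6 Mb.
52 min = 3120 s
Total bitrate budget: 11428.6 Mb / 3120 s = 3.663 Mbps.
Audio: 256 kbps = 0.256 Mbps.
Video: 3.663 − 0.256 = 3.407 Mbps.

3.41 Mbps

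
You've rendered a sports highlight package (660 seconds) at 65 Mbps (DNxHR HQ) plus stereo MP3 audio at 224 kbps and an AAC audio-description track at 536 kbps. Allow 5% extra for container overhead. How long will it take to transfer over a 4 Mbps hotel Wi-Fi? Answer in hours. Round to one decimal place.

3.2 hours

Audio total: 224 + 536 = 760 kbps = 0.760 Mbps.
Total bitrate: 65.760 Mbps.
File: 65.760 Mbps × 660 s = 43401.6 Mb.
With 5% container overhead: ×1.05. → 45571.7 Mb.
At 4 Mbps: 45571.7 / 4 = 11392.9 s ≈ 3.16 hours.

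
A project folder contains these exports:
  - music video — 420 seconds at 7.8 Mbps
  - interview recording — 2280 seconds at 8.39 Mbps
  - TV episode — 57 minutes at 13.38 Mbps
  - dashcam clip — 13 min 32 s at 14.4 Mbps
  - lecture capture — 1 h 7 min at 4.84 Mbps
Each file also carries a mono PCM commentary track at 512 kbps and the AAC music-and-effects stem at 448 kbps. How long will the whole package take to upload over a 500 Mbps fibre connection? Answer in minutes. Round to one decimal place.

3.7 minutes

Audio total: 512 + 448 = 960 kbps = 0.960 Mbps.
music video: 8.760 Mbps × 420 s = 3679.2 Mb
interview recording: 9.350 Mbps × 2280 s = 21318.0 Mb
TV episode: 14.340 Mbps × 3420 s = 49042.8 Mb
dashcam clip: 15.360 Mbps × 812 s = 12472.3 Mb
lecture capture: 5.800 Mbps × 4020 s = 23316.0 Mb
Total: 109828.3 Mb = 13728.5 MB.
At 500 Mbps: 109828.3 / 500 = 220 s ≈ 3.66 minutes.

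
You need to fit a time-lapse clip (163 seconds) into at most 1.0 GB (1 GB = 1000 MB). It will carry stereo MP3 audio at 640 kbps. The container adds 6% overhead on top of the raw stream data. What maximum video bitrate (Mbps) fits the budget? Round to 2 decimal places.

Budget: 1.0 GB = 8000.0 Mb.
Stream payload after overhead: 8000.0 / 1.06 = 7547.2 Mb.
Total bitrate budget: 7547.2 Mb / 163 s = 46.302 Mbps.
Audio: 640 kbps = 0.640 Mbps.
Video: 46.302 − 0.640 = 45.662 Mbps.

45.66 Mbps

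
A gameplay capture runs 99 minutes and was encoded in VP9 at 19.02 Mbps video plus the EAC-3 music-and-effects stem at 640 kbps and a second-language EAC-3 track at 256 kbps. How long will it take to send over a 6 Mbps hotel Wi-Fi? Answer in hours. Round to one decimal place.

99 min = 5940 s
Audio total: 640 + 256 = 896 kbps = 0.896 Mbps.
Total bitrate: 19.916 Mbps.
File: 19.916 Mbps × 5940 s = 118301.0 Mb.
At 6 Mbps: 118301.0 / 6 = 19716.8 s ≈ 5.48 hours.

5.5 hours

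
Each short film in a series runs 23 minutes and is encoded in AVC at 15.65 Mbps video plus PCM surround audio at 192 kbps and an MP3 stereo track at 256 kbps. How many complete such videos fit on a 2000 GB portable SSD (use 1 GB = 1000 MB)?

23 min = 1380 s
Audio total: 192 + 256 = 448 kbps = 0.448 Mbps.
Total bitrate: 16.098 Mbps.
Per item: 16.098 Mbps × 1380 s = 22,215 Mb = 2,777 MB.
Capacity: 2000 GB = 16,000,000 Mb; 720.23 items → 720 complete.

720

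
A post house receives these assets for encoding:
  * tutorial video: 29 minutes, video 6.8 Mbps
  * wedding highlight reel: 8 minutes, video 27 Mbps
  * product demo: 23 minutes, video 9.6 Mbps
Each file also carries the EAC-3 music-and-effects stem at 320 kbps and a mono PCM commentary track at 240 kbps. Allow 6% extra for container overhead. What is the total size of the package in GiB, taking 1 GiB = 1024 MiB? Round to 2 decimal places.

4.94 GiB

Audio total: 320 + 240 = 560 kbps = 0.560 Mbps.
tutorial video: 7.360 Mbps × 1740 s × 1.06 = 13574.8 Mb
wedding highlight reel: 27.560 Mbps × 480 s × 1.06 = 14022.5 Mb
product demo: 10.160 Mbps × 1380 s × 1.06 = 14862.0 Mb
Total: 42459.4 Mb = 5307.4 MB.
= 4.943 GiB.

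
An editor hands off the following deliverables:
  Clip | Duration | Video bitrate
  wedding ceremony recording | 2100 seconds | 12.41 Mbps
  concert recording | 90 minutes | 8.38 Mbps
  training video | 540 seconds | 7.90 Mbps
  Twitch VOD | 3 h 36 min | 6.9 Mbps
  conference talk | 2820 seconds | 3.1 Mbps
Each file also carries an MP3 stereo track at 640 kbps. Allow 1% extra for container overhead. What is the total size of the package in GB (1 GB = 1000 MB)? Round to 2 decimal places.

Audio: 640 kbps = 0.640 Mbps.
wedding ceremony recording: 13.050 Mbps × 2100 s × 1.01 = 27679.0 Mb
concert recording: 9.020 Mbps × 5400 s × 1.01 = 49195.1 Mb
training video: 8.540 Mbps × 540 s × 1.01 = 4657.7 Mb
Twitch VOD: 7.540 Mbps × 12960 s × 1.01 = 98695.6 Mb
conference talk: 3.740 Mbps × 2820 s × 1.01 = 10652.3 Mb
Total: 190879.7 Mb = 23860.0 MB.
= 23.86 GB.

23.86 GB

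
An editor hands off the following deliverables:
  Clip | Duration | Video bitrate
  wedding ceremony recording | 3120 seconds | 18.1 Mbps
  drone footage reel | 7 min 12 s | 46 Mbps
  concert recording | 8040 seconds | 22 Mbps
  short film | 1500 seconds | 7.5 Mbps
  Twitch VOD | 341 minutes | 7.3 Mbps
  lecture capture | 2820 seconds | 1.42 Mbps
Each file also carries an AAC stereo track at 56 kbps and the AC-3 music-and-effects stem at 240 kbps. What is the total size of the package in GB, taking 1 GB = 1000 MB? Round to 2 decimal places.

53.58 GB

Audio total: 56 + 240 = 296 kbps = 0.296 Mbps.
wedding ceremony recording: 18.396 Mbps × 3120 s = 57395.5 Mb
drone footage reel: 46.296 Mbps × 432 s = 19999.9 Mb
concert recording: 22.296 Mbps × 8040 s = 179259.8 Mb
short film: 7.796 Mbps × 1500 s = 11694.0 Mb
Twitch VOD: 7.596 Mbps × 20460 s = 155414.2 Mb
lecture capture: 1.716 Mbps × 2820 s = 4839.1 Mb
Total: 428602.5 Mb = 53575.3 MB.
= 53.58 GB.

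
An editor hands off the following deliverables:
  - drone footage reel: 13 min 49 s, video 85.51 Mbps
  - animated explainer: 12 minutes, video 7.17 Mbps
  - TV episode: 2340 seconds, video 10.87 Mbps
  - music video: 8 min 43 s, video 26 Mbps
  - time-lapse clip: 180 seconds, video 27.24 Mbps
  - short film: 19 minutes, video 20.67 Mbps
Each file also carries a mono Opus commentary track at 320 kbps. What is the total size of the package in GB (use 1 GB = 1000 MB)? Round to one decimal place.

18.2 GB

Audio: 320 kbps = 0.320 Mbps.
drone footage reel: 85.830 Mbps × 829 s = 71153.1 Mb
animated explainer: 7.490 Mbps × 720 s = 5392.8 Mb
TV episode: 11.190 Mbps × 2340 s = 26184.6 Mb
music video: 26.320 Mbps × 523 s = 13765.4 Mb
time-lapse clip: 27.560 Mbps × 180 s = 4960.8 Mb
short film: 20.990 Mbps × 1140 s = 23928.6 Mb
Total: 145385.2 Mb = 18173.2 MB.
= 18.17 GB.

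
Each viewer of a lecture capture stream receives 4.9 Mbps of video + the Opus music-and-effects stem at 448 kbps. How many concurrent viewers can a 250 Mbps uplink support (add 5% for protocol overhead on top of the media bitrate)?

Audio: 448 kbps = 0.448 Mbps.
Per-viewer media rate: 5.348 Mbps.
On the wire with 5% overhead: 5.615 Mbps.
250 Mbps = 250.0 Mbps; 250.0 / 5.615 = 44.52 → 44 viewers.

44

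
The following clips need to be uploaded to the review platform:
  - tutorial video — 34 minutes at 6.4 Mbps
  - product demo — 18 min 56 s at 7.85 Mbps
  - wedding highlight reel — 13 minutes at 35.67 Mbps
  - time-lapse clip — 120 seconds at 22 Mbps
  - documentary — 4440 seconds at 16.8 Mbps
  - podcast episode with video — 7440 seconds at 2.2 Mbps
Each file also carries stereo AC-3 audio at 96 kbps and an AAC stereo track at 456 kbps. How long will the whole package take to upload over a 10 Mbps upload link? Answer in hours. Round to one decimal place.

4.2 hours

Audio total: 96 + 456 = 552 kbps = 0.552 Mbps.
tutorial video: 6.952 Mbps × 2040 s = 14182.1 Mb
product demo: 8.402 Mbps × 1136 s = 9544.7 Mb
wedding highlight reel: 36.222 Mbps × 780 s = 28253.2 Mb
time-lapse clip: 22.552 Mbps × 120 s = 2706.2 Mb
documentary: 17.352 Mbps × 4440 s = 77042.9 Mb
podcast episode with video: 2.752 Mbps × 7440 s = 20474.9 Mb
Total: 152203.9 Mb = 19025.5 MB.
At 10 Mbps: 152203.9 / 10 = 15220 s ≈ 4.23 hours.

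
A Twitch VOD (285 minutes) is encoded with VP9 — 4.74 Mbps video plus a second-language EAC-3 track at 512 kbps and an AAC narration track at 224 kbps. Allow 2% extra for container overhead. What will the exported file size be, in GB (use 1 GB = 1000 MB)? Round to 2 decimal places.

285 min = 17100 s
Audio total: 512 + 224 = 736 kbps = 0.736 Mbps.
Total bitrate: 4.74 + 0.736 = 5.476 Mbps.
Stream data: 5.476 Mbps × 17100 s = 93639.6 Mb.
With 2% container overhead: ×1.02.
95,512 Mb ÷ 8 = 11,939 MB → 11.94 GB.

11.94 GB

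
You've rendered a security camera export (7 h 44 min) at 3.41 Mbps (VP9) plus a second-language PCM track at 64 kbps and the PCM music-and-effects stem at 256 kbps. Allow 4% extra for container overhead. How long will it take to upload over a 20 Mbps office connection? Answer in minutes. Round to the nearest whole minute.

90 minutes

7 h 44 min = 464 min = 27840 s
Audio total: 64 + 256 = 320 kbps = 0.320 Mbps.
Total bitrate: 3.730 Mbps.
File: 3.730 Mbps × 27840 s = 103843.2 Mb.
With 4% container overhead: ×1.04. → 107996.9 Mb.
At 20 Mbps: 107996.9 / 20 = 5399.8 s ≈ 90 minutes.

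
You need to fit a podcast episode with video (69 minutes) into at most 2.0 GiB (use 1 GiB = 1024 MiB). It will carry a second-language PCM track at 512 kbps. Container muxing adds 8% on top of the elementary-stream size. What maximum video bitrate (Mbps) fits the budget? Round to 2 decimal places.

3.33 Mbps

Budget: 2.0 GiB = 17179.9 Mb.
Stream payload after overhead: 17179.9 / 1.08 = 15907.3 Mb.
69 min = 4140 s
Total bitrate budget: 15907.3 Mb / 4140 s = 3.842 Mbps.
Audio: 512 kbps = 0.512 Mbps.
Video: 3.842 − 0.512 = 3.330 Mbps.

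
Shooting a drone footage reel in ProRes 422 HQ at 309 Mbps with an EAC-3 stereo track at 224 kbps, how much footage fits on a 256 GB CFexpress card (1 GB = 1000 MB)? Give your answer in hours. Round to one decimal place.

1.8 hours

Audio: 224 kbps = 0.224 Mbps.
Total bitrate: 309 + 0.224 = 309.224 Mbps.
Capacity: 256 GB = 2,048,000 Mb.
Recording time: 2,048,000 / 309.224 = 6,623 s ≈ 1.84 hours.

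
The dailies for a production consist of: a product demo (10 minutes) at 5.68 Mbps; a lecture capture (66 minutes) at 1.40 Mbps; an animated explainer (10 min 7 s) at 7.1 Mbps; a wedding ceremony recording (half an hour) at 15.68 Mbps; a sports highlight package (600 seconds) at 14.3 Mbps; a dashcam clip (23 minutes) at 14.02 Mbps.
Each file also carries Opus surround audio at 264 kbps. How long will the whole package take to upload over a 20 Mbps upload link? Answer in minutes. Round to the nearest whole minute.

Audio: 264 kbps = 0.264 Mbps.
product demo: 5.944 Mbps × 600 s = 3566.4 Mb
lecture capture: 1.664 Mbps × 3960 s = 6589.4 Mb
animated explainer: 7.364 Mbps × 607 s = 4469.9 Mb
wedding ceremony recording: 15.944 Mbps × 1800 s = 28699.2 Mb
sports highlight package: 14.564 Mbps × 600 s = 8738.4 Mb
dashcam clip: 14.284 Mbps × 1380 s = 19711.9 Mb
Total: 71775.3 Mb = 8971.9 MB.
At 20 Mbps: 71775.3 / 20 = 3589 s ≈ 59.8 minutes.

60 minutes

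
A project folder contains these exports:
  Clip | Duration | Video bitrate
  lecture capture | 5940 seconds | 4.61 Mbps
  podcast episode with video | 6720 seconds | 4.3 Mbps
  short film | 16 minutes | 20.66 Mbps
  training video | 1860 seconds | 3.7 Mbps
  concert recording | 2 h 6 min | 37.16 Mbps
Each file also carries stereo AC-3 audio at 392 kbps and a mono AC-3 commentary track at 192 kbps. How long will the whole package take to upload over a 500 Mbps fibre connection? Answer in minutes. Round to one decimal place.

12.6 minutes

Audio total: 392 + 192 = 584 kbps = 0.584 Mbps.
lecture capture: 5.194 Mbps × 5940 s = 30852.4 Mb
podcast episode with video: 4.884 Mbps × 6720 s = 32820.5 Mb
short film: 21.244 Mbps × 960 s = 20394.2 Mb
training video: 4.284 Mbps × 1860 s = 7968.2 Mb
concert recording: 37.744 Mbps × 7560 s = 285344.6 Mb
Total: 377380.0 Mb = 47172.5 MB.
At 500 Mbps: 377380.0 / 500 = 755 s ≈ 12.6 minutes.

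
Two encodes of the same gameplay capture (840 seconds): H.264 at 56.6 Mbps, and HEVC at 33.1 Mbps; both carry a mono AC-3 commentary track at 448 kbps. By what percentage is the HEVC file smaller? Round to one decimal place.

Audio: 448 kbps = 0.448 Mbps.
H.264: 57.048 Mbps × 840 s = 47920.3 Mb = 5.990 GB.
HEVC: 33.548 Mbps × 840 s = 28180.3 Mb = 3.523 GB.
Reduction: (1 − 3.523/5.990) × 100 = 41.19%.

41.2%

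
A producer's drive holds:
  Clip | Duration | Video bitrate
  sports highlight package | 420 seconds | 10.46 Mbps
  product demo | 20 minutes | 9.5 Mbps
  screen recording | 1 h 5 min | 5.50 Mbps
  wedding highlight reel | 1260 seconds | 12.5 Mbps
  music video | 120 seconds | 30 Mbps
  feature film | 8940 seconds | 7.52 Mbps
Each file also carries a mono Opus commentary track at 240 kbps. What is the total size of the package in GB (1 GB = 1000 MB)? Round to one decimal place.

16.0 GB

Audio: 240 kbps = 0.240 Mbps.
sports highlight package: 10.700 Mbps × 420 s = 4494.0 Mb
product demo: 9.740 Mbps × 1200 s = 11688.0 Mb
screen recording: 5.740 Mbps × 3900 s = 22386.0 Mb
wedding highlight reel: 12.740 Mbps × 1260 s = 16052.4 Mb
music video: 30.240 Mbps × 120 s = 3628.8 Mb
feature film: 7.760 Mbps × 8940 s = 69374.4 Mb
Total: 127623.6 Mb = 15953.0 MB.
= 15.95 GB.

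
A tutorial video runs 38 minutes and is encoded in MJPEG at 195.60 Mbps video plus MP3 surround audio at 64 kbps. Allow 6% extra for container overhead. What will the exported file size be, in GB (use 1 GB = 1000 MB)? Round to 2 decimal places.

59.11 GB

38 min = 2280 s
Audio: 64 kbps = 0.064 Mbps.
Total bitrate: 195.60 + 0.064 = 195.664 Mbps.
Stream data: 195.664 Mbps × 2280 s = 446113.9 Mb.
With 6% container overhead: ×1.06.
472,881 Mb ÷ 8 = 59,110 MB → 59.11 GB.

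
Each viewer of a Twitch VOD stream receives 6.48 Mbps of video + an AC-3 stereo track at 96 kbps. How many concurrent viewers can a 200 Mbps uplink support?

Audio: 96 kbps = 0.096 Mbps.
Per-viewer media rate: 6.576 Mbps.
200 Mbps = 200.0 Mbps; 200.0 / 6.576 = 30.41 → 30 viewers.

30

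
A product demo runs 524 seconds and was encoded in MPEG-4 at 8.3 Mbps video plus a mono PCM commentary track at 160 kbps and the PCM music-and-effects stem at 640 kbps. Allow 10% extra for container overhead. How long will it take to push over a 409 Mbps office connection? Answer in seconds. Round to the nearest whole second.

Audio total: 160 + 640 = 800 kbps = 0.800 Mbps.
Total bitrate: 9.100 Mbps.
File: 9.100 Mbps × 524 s = 4768.4 Mb.
With 10% container overhead: ×1.10. → 5245.2 Mb.
At 409 Mbps: 5245.2 / 409 = 12.8 s ≈ 12.8 seconds.

13 seconds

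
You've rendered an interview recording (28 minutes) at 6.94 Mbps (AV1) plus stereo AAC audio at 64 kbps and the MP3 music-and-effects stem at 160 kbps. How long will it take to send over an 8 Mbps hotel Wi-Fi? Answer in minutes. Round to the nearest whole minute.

28 min = 1680 s
Audio total: 64 + 160 = 224 kbps = 0.224 Mbps.
Total bitrate: 7.164 Mbps.
File: 7.164 Mbps × 1680 s = 12035.5 Mb.
At 8 Mbps: 12035.5 / 8 = 1504.4 s ≈ 25.1 minutes.

25 minutes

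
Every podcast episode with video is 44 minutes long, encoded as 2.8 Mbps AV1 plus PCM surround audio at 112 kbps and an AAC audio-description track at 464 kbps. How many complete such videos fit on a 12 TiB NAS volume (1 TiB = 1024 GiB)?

11843

44 min = 2640 s
Audio total: 112 + 464 = 576 kbps = 0.576 Mbps.
Total bitrate: 3.376 Mbps.
Per item: 3.376 Mbps × 2640 s = 8,913 Mb = 1,114 MB.
Capacity: 12 TiB = 105,553,116 Mb; 11843.08 items → 11843 complete.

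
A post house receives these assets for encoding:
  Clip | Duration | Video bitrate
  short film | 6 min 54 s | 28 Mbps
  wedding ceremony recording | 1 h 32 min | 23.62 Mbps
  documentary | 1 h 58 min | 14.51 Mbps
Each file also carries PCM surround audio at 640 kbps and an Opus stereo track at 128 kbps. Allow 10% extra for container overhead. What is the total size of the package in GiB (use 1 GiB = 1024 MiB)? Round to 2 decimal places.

Audio total: 640 + 128 = 768 kbps = 0.768 Mbps.
short film: 28.768 Mbps × 414 s × 1.10 = 13100.9 Mb
wedding ceremony recording: 24.388 Mbps × 5520 s × 1.10 = 148083.9 Mb
documentary: 15.278 Mbps × 7080 s × 1.10 = 118985.1 Mb
Total: 280169.9 Mb = 35021.2 MB.
= 32.62 GiB.

32.62 GiB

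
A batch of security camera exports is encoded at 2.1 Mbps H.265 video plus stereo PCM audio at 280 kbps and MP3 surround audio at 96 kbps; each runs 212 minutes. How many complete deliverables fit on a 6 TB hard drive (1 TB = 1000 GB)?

1524

212 min = 12720 s
Audio total: 280 + 96 = 376 kbps = 0.376 Mbps.
Total bitrate: 2.476 Mbps.
Per item: 2.476 Mbps × 12720 s = 31,495 Mb = 3,937 MB.
Capacity: 6 TB = 48,000,000 Mb; 1524.06 items → 1524 complete.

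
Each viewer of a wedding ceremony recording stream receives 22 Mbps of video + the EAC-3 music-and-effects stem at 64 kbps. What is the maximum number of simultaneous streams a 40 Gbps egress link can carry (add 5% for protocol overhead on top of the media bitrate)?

1726

Audio: 64 kbps = 0.064 Mbps.
Per-viewer media rate: 22.064 Mbps.
On the wire with 5% overhead: 23.167 Mbps.
40 Gbps = 40,000 Mbps; 40,000 / 23.167 = 1726.58 → 1726 viewers.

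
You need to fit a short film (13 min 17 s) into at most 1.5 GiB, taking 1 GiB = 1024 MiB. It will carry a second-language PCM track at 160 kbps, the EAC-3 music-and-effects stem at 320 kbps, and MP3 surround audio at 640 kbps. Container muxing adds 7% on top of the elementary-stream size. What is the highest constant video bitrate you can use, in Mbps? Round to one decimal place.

14.0 Mbps

Budget: 1.5 GiB = 12884.9 Mb.
Stream payload after overhead: 12884.9 / 1.07 = 12042.0 Mb.
13 min 17 s = 797 s
Total bitrate budget: 12042.0 Mb / 797 s = 15.109 Mbps.
Audio total: 160 + 320 + 640 = 1120 kbps = 1.120 Mbps.
Video: 15.109 − 1.120 = 13.989 Mbps.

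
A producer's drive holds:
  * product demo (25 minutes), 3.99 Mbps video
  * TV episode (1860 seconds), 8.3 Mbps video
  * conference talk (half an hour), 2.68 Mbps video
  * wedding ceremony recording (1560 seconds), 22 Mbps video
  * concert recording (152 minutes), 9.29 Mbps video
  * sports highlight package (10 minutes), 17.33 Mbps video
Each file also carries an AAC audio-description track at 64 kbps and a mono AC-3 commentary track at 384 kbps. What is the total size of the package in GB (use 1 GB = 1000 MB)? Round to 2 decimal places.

Audio total: 64 + 384 = 448 kbps = 0.448 Mbps.
product demo: 4.438 Mbps × 1500 s = 6657.0 Mb
TV episode: 8.748 Mbps × 1860 s = 16271.3 Mb
conference talk: 3.128 Mbps × 1800 s = 5630.4 Mb
wedding ceremony recording: 22.448 Mbps × 1560 s = 35018.9 Mb
concert recording: 9.738 Mbps × 9120 s = 88810.6 Mb
sports highlight package: 17.778 Mbps × 600 s = 10666.8 Mb
Total: 163054.9 Mb = 20381.9 MB.
= 20.38 GB.

20.38 GB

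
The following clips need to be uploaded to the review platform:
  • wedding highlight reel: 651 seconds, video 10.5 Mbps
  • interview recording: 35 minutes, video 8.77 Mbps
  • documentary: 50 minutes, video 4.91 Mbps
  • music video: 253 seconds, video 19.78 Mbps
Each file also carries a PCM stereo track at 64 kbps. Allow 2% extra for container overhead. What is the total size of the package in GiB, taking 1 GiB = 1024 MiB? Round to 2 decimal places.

Audio: 64 kbps = 0.064 Mbps.
wedding highlight reel: 10.564 Mbps × 651 s × 1.02 = 7014.7 Mb
interview recording: 8.834 Mbps × 2100 s × 1.02 = 18922.4 Mb
documentary: 4.974 Mbps × 3000 s × 1.02 = 15220.4 Mb
music video: 19.844 Mbps × 253 s × 1.02 = 5120.9 Mb
Total: 46278.5 Mb = 5784.8 MB.
= 5.388 GiB.

5.39 GiB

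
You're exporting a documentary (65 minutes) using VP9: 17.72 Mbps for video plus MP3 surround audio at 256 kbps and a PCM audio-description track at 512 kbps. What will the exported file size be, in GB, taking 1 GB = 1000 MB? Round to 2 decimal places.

65 min = 3900 s
Audio total: 256 + 512 = 768 kbps = 0.768 Mbps.
Total bitrate: 17.72 + 0.768 = 18.488 Mbps.
Stream data: 18.488 Mbps × 3900 s = 72103.2 Mb.
72,103 Mb ÷ 8 = 9,013 MB → 9.013 GB.

9.01 GB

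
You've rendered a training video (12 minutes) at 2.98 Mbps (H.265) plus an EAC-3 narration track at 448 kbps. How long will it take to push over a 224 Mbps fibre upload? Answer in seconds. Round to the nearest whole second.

11 seconds

12 min = 720 s
Audio: 448 kbps = 0.448 Mbps.
Total bitrate: 3.428 Mbps.
File: 3.428 Mbps × 720 s = 2468.2 Mb.
At 224 Mbps: 2468.2 / 224 = 11.0 s ≈ 11 seconds.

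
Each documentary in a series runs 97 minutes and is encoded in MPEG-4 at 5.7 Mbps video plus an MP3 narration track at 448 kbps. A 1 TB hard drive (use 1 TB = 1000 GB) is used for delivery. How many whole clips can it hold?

223

97 min = 5820 s
Audio: 448 kbps = 0.448 Mbps.
Total bitrate: 6.148 Mbps.
Per item: 6.148 Mbps × 5820 s = 35,781 Mb = 4,473 MB.
Capacity: 1 TB = 8,000,000 Mb; 223.58 items → 223 complete.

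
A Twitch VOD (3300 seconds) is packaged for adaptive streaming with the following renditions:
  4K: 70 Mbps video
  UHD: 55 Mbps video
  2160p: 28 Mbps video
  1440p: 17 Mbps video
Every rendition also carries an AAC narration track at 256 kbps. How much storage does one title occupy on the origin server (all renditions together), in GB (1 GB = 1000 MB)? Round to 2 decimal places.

70.55 GB

Audio: 256 kbps = 0.256 Mbps.
Sum of rendition bitrates: (70+0.256) + (55+0.256) + (28+0.256) + (17+0.256) = 171.024 Mbps.
× 3300 s = 564,379 Mb = 70,547 MB = 70.55 GB.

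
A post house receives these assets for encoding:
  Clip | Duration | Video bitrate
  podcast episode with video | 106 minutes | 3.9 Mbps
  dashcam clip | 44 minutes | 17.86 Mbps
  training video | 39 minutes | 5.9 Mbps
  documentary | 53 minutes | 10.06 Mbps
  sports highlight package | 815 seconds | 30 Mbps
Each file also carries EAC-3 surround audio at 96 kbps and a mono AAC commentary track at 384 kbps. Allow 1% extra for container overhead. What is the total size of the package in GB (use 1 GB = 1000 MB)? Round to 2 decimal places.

18.88 GB

Audio total: 96 + 384 = 480 kbps = 0.480 Mbps.
podcast episode with video: 4.380 Mbps × 6360 s × 1.01 = 28135.4 Mb
dashcam clip: 18.340 Mbps × 2640 s × 1.01 = 48901.8 Mb
training video: 6.380 Mbps × 2340 s × 1.01 = 15078.5 Mb
documentary: 10.540 Mbps × 3180 s × 1.01 = 33852.4 Mb
sports highlight package: 30.480 Mbps × 815 s × 1.01 = 25089.6 Mb
Total: 151057.6 Mb = 18882.2 MB.
= 18.88 GB.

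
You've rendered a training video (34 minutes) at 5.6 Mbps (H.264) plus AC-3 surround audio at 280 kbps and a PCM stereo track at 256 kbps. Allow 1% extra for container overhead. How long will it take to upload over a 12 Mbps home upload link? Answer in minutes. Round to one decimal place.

34 min = 2040 s
Audio total: 280 + 256 = 536 kbps = 0.536 Mbps.
Total bitrate: 6.136 Mbps.
File: 6.136 Mbps × 2040 s = 12517.4 Mb.
With 1% container overhead: ×1.01. → 12642.6 Mb.
At 12 Mbps: 12642.6 / 12 = 1053.6 s ≈ 17.6 minutes.

17.6 minutes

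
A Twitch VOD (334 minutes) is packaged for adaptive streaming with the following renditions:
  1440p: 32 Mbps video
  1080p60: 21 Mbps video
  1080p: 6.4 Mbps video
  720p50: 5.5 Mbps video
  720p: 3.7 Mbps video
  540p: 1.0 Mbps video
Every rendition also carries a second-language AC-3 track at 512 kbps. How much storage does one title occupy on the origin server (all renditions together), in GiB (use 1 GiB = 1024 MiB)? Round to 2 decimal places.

334 min = 20040 s
Audio: 512 kbps = 0.512 Mbps.
Sum of rendition bitrates: (32+0.512) + (21+0.512) + (6.4+0.512) + (5.5+0.512) + (3.7+0.512) + (1.0+0.512) = 72.672 Mbps.
× 20040 s = 1,456,347 Mb = 182,043 MB = 169.5 GiB.

169.54 GiB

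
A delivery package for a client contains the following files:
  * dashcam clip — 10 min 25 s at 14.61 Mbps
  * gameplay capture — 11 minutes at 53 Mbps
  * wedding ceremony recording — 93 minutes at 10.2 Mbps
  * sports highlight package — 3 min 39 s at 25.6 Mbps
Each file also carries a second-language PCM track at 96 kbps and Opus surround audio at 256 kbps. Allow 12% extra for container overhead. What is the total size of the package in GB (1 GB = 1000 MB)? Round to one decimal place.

Audio total: 96 + 256 = 352 kbps = 0.352 Mbps.
dashcam clip: 14.962 Mbps × 625 s × 1.12 = 10473.4 Mb
gameplay capture: 53.352 Mbps × 660 s × 1.12 = 39437.8 Mb
wedding ceremony recording: 10.552 Mbps × 5580 s × 1.12 = 65945.8 Mb
sports highlight package: 25.952 Mbps × 219 s × 1.12 = 6365.5 Mb
Total: 122222.5 Mb = 15277.8 MB.
= 15.28 GB.

15.3 GB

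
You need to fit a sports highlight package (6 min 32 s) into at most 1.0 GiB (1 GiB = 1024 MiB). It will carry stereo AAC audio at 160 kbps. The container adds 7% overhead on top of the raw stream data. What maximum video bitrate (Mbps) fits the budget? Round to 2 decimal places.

Budget: 1.0 GiB = 8589.9 Mb.
Stream payload after overhead: 8589.9 / 1.07 = 8028.0 Mb.
6 min 32 s = 392 s
Total bitrate budget: 8028.0 Mb / 392 s = 20.480 Mbps.
Audio: 160 kbps = 0.160 Mbps.
Video: 20.480 − 0.160 = 20.320 Mbps.

20.32 Mbps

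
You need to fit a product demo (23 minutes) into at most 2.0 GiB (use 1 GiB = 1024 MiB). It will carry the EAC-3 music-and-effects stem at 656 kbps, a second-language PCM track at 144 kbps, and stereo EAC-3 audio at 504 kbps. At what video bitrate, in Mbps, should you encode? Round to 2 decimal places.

Budget: 2.0 GiB = 17179.9 Mb.
23 min = 1380 s
Total bitrate budget: 17179.9 Mb / 1380 s = 12.449 Mbps.
Audio total: 656 + 144 + 504 = 1304 kbps = 1.304 Mbps.
Video: 12.449 − 1.304 = 11.145 Mbps.

11.15 Mbps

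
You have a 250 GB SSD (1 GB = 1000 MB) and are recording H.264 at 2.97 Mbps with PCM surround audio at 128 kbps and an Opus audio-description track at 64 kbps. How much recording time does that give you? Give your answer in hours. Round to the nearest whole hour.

176 hours

Audio total: 128 + 64 = 192 kbps = 0.192 Mbps.
Total bitrate: 2.97 + 0.192 = 3.162 Mbps.
Capacity: 250 GB = 2,000,000 Mb.
Recording time: 2,000,000 / 3.162 = 632,511 s ≈ 176 hours.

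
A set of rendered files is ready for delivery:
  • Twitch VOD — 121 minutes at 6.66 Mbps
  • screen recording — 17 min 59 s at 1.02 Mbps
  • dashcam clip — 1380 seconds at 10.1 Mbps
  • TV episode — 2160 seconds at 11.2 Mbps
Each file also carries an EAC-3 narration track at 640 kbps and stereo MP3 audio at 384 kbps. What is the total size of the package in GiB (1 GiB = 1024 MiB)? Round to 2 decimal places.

Audio total: 640 + 384 = 1024 kbps = 1.024 Mbps.
Twitch VOD: 7.684 Mbps × 7260 s = 55785.8 Mb
screen recording: 2.044 Mbps × 1079 s = 2205.5 Mb
dashcam clip: 11.124 Mbps × 1380 s = 15351.1 Mb
TV episode: 12.224 Mbps × 2160 s = 26403.8 Mb
Total: 99746.3 Mb = 12468.3 MB.
= 11.61 GiB.

11.61 GiB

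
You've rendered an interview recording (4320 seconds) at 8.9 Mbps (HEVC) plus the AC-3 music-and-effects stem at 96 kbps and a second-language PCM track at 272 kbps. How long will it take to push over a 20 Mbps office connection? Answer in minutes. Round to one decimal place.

Audio total: 96 + 272 = 368 kbps = 0.368 Mbps.
Total bitrate: 9.268 Mbps.
File: 9.268 Mbps × 4320 s = 40037.8 Mb.
At 20 Mbps: 40037.8 / 20 = 2001.9 s ≈ 33.4 minutes.

33.4 minutes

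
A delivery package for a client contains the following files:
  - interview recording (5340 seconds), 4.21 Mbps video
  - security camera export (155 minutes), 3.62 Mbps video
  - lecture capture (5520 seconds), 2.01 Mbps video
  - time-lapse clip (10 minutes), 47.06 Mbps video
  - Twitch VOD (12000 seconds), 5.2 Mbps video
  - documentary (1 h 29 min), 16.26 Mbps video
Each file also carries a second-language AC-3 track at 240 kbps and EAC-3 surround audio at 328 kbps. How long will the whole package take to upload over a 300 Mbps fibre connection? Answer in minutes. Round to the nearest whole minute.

Audio total: 240 + 328 = 568 kbps = 0.568 Mbps.
interview recording: 4.778 Mbps × 5340 s = 25514.5 Mb
security camera export: 4.188 Mbps × 9300 s = 38948.4 Mb
lecture capture: 2.578 Mbps × 5520 s = 14230.6 Mb
time-lapse clip: 47.628 Mbps × 600 s = 28576.8 Mb
Twitch VOD: 5.768 Mbps × 12000 s = 69216.0 Mb
documentary: 16.828 Mbps × 5340 s = 89861.5 Mb
Total: 266347.8 Mb = 33293.5 MB.
At 300 Mbps: 266347.8 / 300 = 888 s ≈ 14.8 minutes.

15 minutes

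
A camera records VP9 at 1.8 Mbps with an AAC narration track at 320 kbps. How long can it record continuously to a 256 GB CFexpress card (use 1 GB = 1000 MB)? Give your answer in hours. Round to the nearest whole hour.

268 hours

Audio: 320 kbps = 0.320 Mbps.
Total bitrate: 1.8 + 0.320 = 2.120 Mbps.
Capacity: 256 GB = 2,048,000 Mb.
Recording time: 2,048,000 / 2.120 = 966,038 s ≈ 268 hours.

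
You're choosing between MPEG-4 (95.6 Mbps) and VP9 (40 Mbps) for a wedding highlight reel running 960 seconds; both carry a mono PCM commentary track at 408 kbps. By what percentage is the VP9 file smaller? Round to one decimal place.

Audio: 408 kbps = 0.408 Mbps.
MPEG-4: 96.008 Mbps × 960 s = 92167.7 Mb = 11.521 GB.
VP9: 40.408 Mbps × 960 s = 38791.7 Mb = 4.849 GB.
Reduction: (1 − 4.849/11.521) × 100 = 57.91%.

57.9%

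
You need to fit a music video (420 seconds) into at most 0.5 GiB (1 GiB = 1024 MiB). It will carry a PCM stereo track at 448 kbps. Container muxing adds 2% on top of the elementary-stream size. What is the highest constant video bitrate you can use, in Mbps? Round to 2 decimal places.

9.58 Mbps

Budget: 0.5 GiB = 4295.0 Mb.
Stream payload after overhead: 4295.0 / 1.02 = 4210.8 Mb.
Total bitrate budget: 4210.8 Mb / 420 s = 10.026 Mbps.
Audio: 448 kbps = 0.448 Mbps.
Video: 10.026 − 0.448 = 9.578 Mbps.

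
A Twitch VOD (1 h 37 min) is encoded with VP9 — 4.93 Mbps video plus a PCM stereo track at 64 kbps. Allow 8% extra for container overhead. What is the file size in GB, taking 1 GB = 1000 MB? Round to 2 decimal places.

3.92 GB

1 h 37 min = 97 min = 5820 s
Audio: 64 kbps = 0.064 Mbps.
Total bitrate: 4.93 + 0.064 = 4.994 Mbps.
Stream data: 4.994 Mbps × 5820 s = 29065.1 Mb.
With 8% container overhead: ×1.08.
31,390 Mb ÷ 8 = 3,924 MB → 3.924 GB.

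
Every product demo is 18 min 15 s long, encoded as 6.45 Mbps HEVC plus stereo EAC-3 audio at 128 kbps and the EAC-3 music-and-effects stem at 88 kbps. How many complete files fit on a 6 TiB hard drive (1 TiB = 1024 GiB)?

7230

18 min 15 s = 1095 s
Audio total: 128 + 88 = 216 kbps = 0.216 Mbps.
Total bitrate: 6.666 Mbps.
Per item: 6.666 Mbps × 1095 s = 7,299 Mb = 912.4 MB.
Capacity: 6 TiB = 52,776,558 Mb; 7230.39 items → 7230 complete.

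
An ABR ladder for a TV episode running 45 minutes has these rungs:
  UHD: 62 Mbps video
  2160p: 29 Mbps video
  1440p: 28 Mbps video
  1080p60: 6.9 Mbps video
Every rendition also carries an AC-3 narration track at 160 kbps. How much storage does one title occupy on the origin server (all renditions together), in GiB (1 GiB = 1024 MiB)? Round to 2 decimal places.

45 min = 2700 s
Audio: 160 kbps = 0.160 Mbps.
Sum of rendition bitrates: (62+0.160) + (29+0.160) + (28+0.160) + (6.9+0.160) = 126.540 Mbps.
× 2700 s = 341,658 Mb = 42,707 MB = 39.77 GiB.

39.77 GiB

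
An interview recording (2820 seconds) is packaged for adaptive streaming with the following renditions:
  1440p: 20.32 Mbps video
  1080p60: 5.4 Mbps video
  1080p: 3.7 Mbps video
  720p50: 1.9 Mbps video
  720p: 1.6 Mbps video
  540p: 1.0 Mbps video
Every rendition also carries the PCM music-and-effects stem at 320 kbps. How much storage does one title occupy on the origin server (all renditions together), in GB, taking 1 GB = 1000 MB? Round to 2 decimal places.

Audio: 320 kbps = 0.320 Mbps.
Sum of rendition bitrates: (20.32+0.320) + (5.4+0.320) + (3.7+0.320) + (1.9+0.320) + (1.6+0.320) + (1.0+0.320) = 35.840 Mbps.
× 2820 s = 101,069 Mb = 12,634 MB = 12.63 GB.

12.63 GB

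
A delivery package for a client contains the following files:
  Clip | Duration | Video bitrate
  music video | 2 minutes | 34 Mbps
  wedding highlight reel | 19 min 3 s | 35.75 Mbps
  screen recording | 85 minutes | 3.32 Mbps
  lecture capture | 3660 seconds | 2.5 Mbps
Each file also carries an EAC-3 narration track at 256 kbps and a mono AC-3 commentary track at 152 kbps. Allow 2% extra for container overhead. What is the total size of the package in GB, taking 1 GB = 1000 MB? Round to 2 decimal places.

9.58 GB

Audio total: 256 + 152 = 408 kbps = 0.408 Mbps.
music video: 34.408 Mbps × 120 s × 1.02 = 4211.5 Mb
wedding highlight reel: 36.158 Mbps × 1143 s × 1.02 = 42155.2 Mb
screen recording: 3.728 Mbps × 5100 s × 1.02 = 19393.1 Mb
lecture capture: 2.908 Mbps × 3660 s × 1.02 = 10856.1 Mb
Total: 76615.9 Mb = 9577.0 MB.
= 9.577 GB.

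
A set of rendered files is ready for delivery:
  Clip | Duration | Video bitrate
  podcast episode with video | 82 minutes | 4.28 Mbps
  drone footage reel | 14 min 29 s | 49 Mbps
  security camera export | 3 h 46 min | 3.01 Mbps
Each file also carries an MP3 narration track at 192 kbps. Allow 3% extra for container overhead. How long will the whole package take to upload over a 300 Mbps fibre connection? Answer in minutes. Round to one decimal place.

Audio: 192 kbps = 0.192 Mbps.
podcast episode with video: 4.472 Mbps × 4920 s × 1.03 = 22662.3 Mb
drone footage reel: 49.192 Mbps × 869 s × 1.03 = 44030.3 Mb
security camera export: 3.202 Mbps × 13560 s × 1.03 = 44721.7 Mb
Total: 111414.3 Mb = 13926.8 MB.
At 300 Mbps: 111414.3 / 300 = 371 s ≈ 6.19 minutes.

6.2 minutes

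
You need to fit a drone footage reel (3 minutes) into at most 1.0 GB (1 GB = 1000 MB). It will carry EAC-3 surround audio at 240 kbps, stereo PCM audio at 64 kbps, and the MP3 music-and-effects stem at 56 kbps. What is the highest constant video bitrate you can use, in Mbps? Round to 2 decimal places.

Budget: 1.0 GB = 8000.0 Mb.
3 min = 180 s
Total bitrate budget: 8000.0 Mb / 180 s = 44.444 Mbps.
Audio total: 240 + 64 + 56 = 360 kbps = 0.360 Mbps.
Video: 44.444 − 0.360 = 44.084 Mbps.

44.08 Mbps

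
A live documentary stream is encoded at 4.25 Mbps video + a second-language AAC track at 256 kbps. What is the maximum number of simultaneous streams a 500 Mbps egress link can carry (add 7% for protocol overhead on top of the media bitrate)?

103

Audio: 256 kbps = 0.256 Mbps.
Per-viewer media rate: 4.506 Mbps.
On the wire with 7% overhead: 4.821 Mbps.
500 Mbps = 500.0 Mbps; 500.0 / 4.821 = 103.70 → 103 viewers.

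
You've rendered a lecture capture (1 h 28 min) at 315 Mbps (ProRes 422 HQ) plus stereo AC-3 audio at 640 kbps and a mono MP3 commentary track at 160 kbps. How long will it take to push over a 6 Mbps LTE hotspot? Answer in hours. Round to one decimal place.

77.2 hours

1 h 28 min = 88 min = 5280 s
Audio total: 640 + 160 = 800 kbps = 0.800 Mbps.
Total bitrate: 315.800 Mbps.
File: 315.800 Mbps × 5280 s = 1667424.0 Mb.
At 6 Mbps: 1667424.0 / 6 = 277904.0 s ≈ 77.2 hours.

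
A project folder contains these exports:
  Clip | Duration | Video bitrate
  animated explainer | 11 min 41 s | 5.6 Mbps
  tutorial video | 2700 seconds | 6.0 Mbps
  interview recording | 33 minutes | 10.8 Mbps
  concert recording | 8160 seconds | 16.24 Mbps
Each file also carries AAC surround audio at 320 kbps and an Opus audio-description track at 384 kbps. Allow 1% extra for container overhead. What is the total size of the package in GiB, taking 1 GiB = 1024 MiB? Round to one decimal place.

Audio total: 320 + 384 = 704 kbps = 0.704 Mbps.
animated explainer: 6.304 Mbps × 701 s × 1.01 = 4463.3 Mb
tutorial video: 6.704 Mbps × 2700 s × 1.01 = 18281.8 Mb
interview recording: 11.504 Mbps × 1980 s × 1.01 = 23005.7 Mb
concert recording: 16.944 Mbps × 8160 s × 1.01 = 139645.7 Mb
Total: 185396.5 Mb = 23174.6 MB.
= 21.58 GiB.

21.6 GiB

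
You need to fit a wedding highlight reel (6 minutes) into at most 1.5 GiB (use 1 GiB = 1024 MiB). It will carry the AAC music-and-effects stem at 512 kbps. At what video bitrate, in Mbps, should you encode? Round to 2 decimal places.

35.28 Mbps

Budget: 1.5 GiB = 12884.9 Mb.
6 min = 360 s
Total bitrate budget: 12884.9 Mb / 360 s = 35.791 Mbps.
Audio: 512 kbps = 0.512 Mbps.
Video: 35.791 − 0.512 = 35.279 Mbps.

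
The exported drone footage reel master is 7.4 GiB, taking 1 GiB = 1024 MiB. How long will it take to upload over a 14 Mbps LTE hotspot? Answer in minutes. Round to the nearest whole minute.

File: 7.4 GiB = 63565.5 Mb.
At 14 Mbps: 63565.5 / 14 = 4540.4 s ≈ 75.7 minutes.

76 minutes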